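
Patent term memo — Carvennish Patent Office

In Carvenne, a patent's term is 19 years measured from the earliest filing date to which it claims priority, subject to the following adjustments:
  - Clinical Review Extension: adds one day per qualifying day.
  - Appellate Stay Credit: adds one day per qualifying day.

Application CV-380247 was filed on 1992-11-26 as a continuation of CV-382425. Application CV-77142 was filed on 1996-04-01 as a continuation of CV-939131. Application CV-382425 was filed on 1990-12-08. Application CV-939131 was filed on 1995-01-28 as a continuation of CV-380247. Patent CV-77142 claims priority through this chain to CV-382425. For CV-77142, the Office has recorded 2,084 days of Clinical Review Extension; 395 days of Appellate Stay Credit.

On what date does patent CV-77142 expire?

September 21, 2016

Earliest priority filing: 8 December 1990.
Base term: 8 December 1990 + 19 years → 8 December 2009.
Clinical Review Extension: +2084 days → 23 August 2015.
Appellate Stay Credit: +395 days → 21 September 2016.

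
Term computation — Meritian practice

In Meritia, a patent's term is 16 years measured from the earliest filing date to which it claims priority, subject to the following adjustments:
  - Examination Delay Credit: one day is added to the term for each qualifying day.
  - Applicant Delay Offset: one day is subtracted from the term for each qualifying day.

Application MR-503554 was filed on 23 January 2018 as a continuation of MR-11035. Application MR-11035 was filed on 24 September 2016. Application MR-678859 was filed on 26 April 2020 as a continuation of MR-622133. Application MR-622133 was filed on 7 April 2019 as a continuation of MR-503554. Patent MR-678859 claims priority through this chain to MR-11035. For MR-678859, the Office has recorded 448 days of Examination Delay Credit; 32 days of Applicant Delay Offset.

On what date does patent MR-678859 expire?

Earliest priority filing: 24 September 2016.
Base term: 24 September 2016 + 16 years → 24 September 2032.
Examination Delay Credit: +448 days → 16 December 2033.
Applicant Delay Offset: −32 days → 14 November 2033.

November 14, 2033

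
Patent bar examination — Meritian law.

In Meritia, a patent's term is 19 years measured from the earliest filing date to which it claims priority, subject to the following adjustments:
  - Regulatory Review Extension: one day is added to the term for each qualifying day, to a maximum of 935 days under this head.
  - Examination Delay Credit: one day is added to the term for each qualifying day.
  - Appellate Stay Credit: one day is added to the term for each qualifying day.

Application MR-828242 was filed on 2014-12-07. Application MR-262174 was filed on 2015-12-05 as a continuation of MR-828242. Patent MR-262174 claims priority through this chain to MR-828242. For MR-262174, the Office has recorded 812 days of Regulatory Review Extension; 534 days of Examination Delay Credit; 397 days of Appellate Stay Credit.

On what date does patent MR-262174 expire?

Earliest priority filing: 7 December 2014.
Base term: 7 December 2014 + 19 years → 7 December 2033.
Regulatory Review Extension: 812 days (within the 935-day cap) → +812 days → 27 February 2036.
Examination Delay Credit: +534 days → 14 August 2037.
Appellate Stay Credit: +397 days → 15 September 2038.

2038-09-15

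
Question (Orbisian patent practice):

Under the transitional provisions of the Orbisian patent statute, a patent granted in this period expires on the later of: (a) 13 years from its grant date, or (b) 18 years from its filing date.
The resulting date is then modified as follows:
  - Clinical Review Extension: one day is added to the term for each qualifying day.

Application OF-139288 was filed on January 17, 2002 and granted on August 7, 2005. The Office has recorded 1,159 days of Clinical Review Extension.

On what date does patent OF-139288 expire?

2023-03-21

(a) grant + 13 years → 7 August 2018.
(b) filing + 18 years → 17 January 2020.
Later of the two: 17 January 2020.
Clinical Review Extension: +1159 days → 21 March 2023.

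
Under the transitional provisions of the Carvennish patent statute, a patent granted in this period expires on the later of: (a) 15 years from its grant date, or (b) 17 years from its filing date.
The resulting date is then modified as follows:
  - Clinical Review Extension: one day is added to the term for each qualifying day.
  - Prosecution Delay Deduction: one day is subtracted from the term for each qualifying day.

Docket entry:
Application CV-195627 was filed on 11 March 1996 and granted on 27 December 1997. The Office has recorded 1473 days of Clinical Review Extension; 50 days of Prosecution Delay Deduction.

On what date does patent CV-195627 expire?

(a) grant + 15 years → 27 December 2012.
(b) filing + 17 years → 11 March 2013.
Later of the two: 11 March 2013.
Clinical Review Extension: +1473 days → 23 March 2017.
Prosecution Delay Deduction: −50 days → 1 February 2017.

2017-02-01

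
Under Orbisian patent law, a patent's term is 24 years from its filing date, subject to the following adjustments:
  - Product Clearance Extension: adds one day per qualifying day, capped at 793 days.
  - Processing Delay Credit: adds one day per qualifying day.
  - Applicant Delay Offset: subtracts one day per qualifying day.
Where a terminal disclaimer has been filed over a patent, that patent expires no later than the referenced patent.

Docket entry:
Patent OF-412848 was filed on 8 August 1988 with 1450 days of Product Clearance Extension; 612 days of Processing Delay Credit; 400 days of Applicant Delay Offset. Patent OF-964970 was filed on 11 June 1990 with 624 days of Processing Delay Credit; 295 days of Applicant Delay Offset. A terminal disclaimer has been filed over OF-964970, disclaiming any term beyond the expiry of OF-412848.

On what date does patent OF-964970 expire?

Natural term of OF-964970:
  Base: filing + 24 years → 11 June 2014.
  Processing Delay Credit: +624 days → 25 February 2016.
  Applicant Delay Offset: −295 days → 6 May 2015.
Expiry of referenced patent OF-412848:
  Base: filing + 24 years → 8 August 2012.
  Product Clearance Extension: 1450 days claimed exceeds the 793-day cap, so +793 days → 10 October 2014.
  Processing Delay Credit: +612 days → 13 June 2016.
  Applicant Delay Offset: −400 days → 10 May 2015.
Terminal disclaimer: OF-964970 expires on the earlier of 6 May 2015 and 10 May 2015.

May 6, 2015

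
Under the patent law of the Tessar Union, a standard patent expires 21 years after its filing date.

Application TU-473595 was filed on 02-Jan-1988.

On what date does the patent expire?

2009-01-02

Filing date + 21 years → 2 January 2009.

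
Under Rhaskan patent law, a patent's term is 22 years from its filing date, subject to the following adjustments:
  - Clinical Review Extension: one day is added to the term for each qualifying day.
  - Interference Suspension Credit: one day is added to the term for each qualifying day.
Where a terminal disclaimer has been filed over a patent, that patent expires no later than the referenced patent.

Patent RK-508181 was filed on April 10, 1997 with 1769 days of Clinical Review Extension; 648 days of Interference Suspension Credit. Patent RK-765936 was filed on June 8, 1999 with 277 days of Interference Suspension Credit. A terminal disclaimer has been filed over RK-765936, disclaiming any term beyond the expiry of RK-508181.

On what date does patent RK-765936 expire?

Natural term of RK-765936:
  Base: filing + 22 years → 8 June 2021.
  Interference Suspension Credit: +277 days → 12 March 2022.
Expiry of referenced patent RK-508181:
  Base: filing + 22 years → 10 April 2019.
  Clinical Review Extension: +1769 days → 12 February 2024.
  Interference Suspension Credit: +648 days → 21 November 2025.
Terminal disclaimer: RK-765936 expires on the earlier of 12 March 2022 and 21 November 2025.

March 12, 2022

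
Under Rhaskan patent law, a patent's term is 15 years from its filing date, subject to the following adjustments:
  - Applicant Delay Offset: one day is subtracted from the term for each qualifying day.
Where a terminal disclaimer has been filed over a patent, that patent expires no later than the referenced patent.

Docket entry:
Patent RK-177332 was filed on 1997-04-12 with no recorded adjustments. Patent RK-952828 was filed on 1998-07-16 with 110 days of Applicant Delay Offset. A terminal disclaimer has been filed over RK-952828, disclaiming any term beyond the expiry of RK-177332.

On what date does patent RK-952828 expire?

Natural term of RK-952828:
  Base: filing + 15 years → 16 July 2013.
  Applicant Delay Offset: −110 days → 28 March 2013.
Expiry of referenced patent RK-177332:
  Base: filing + 15 years → 12 April 2012.
Terminal disclaimer: RK-952828 expires on the earlier of 28 March 2013 and 12 April 2012.

April 12, 2012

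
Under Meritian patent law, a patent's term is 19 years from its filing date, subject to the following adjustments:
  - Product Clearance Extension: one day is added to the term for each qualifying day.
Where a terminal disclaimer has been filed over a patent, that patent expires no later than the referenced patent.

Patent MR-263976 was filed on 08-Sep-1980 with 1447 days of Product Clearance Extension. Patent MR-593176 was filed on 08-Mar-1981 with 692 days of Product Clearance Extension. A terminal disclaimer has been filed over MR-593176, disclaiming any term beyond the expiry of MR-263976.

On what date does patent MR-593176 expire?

Natural term of MR-593176:
  Base: filing + 19 years → 8 March 2000.
  Product Clearance Extension: +692 days → 29 January 2002.
Expiry of referenced patent MR-263976:
  Base: filing + 19 years → 8 September 1999.
  Product Clearance Extension: +1447 days → 25 August 2003.
Terminal disclaimer: MR-593176 expires on the earlier of 29 January 2002 and 25 August 2003.

2002-01-29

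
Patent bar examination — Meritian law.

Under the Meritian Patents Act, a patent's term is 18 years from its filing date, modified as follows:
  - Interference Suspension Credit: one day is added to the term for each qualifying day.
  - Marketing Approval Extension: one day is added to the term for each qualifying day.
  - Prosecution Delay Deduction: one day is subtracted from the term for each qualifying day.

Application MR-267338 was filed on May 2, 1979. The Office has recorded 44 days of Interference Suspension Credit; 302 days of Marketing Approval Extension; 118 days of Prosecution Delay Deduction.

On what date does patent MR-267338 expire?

Base term: filing date + 18 years → 2 May 1997.
Interference Suspension Credit: +44 days → 15 June 1997.
Marketing Approval Extension: +302 days → 13 April 1998.
Prosecution Delay Deduction: −118 days → 16 December 1997.

1997-12-16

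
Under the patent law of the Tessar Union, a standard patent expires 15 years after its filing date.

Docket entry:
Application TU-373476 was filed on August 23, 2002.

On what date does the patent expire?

August 23, 2017

Filing date + 15 years → 23 August 2017.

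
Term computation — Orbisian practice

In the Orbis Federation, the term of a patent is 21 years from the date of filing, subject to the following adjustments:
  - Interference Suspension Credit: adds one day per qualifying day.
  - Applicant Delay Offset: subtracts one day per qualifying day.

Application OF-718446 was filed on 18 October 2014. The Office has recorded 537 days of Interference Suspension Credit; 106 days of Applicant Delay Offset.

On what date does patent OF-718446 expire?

Base term: filing date + 21 years → 18 October 2035.
Interference Suspension Credit: +537 days → 7 April 2037.
Applicant Delay Offset: −106 days → 22 December 2036.

2036-12-22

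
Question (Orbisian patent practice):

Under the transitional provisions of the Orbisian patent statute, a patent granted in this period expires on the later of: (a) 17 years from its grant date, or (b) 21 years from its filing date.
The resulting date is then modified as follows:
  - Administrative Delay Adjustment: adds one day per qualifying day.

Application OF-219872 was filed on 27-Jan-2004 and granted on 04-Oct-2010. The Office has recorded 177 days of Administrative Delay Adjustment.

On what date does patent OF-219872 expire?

March 29, 2028

(a) grant + 17 years → 4 October 2027.
(b) filing + 21 years → 27 January 2025.
Later of the two: 4 October 2027.
Administrative Delay Adjustment: +177 days → 29 March 2028.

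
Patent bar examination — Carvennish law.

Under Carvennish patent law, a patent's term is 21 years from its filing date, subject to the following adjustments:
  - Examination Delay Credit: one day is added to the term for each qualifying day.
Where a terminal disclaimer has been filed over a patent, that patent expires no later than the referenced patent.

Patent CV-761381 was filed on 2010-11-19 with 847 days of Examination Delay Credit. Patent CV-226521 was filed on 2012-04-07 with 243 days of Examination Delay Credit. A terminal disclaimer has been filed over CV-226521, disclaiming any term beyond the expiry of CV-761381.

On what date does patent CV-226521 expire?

Natural term of CV-226521:
  Base: filing + 21 years → 7 April 2033.
  Examination Delay Credit: +243 days → 6 December 2033.
Expiry of referenced patent CV-761381:
  Base: filing + 21 years → 19 November 2031.
  Examination Delay Credit: +847 days → 15 March 2034.
Terminal disclaimer: CV-226521 expires on the earlier of 6 December 2033 and 15 March 2034.

December 6, 2033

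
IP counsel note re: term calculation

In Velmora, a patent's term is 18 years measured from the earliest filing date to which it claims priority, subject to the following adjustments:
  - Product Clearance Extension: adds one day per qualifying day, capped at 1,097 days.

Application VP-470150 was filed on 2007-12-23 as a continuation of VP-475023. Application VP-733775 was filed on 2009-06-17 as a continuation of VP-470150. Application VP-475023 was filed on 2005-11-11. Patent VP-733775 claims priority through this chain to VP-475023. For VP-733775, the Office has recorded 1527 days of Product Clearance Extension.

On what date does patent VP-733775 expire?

2026-11-12

Earliest priority filing: 11 November 2005.
Base term: 11 November 2005 + 18 years → 11 November 2023.
Product Clearance Extension: 1527 days claimed exceeds the 1097-day cap, so +1097 days → 12 November 2026.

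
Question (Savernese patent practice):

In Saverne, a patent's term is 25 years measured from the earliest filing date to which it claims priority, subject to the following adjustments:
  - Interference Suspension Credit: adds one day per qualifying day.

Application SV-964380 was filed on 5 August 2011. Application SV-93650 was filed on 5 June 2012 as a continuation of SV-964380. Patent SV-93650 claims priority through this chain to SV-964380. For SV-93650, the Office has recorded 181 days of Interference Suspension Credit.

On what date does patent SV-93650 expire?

2037-02-02

Earliest priority filing: 5 August 2011.
Base term: 5 August 2011 + 25 years → 5 August 2036.
Interference Suspension Credit: +181 days → 2 February 2037.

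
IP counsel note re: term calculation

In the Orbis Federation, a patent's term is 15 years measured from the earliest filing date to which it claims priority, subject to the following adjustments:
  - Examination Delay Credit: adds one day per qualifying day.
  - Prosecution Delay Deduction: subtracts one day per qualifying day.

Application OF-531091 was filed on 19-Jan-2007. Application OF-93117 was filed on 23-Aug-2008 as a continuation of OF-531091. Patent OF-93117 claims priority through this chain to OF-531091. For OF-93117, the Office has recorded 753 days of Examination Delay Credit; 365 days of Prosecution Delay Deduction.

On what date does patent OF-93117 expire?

Earliest priority filing: 19 January 2007.
Base term: 19 January 2007 + 15 years → 19 January 2022.
Examination Delay Credit: +753 days → 11 February 2024.
Prosecution Delay Deduction: −365 days → 11 February 2023.

February 11, 2023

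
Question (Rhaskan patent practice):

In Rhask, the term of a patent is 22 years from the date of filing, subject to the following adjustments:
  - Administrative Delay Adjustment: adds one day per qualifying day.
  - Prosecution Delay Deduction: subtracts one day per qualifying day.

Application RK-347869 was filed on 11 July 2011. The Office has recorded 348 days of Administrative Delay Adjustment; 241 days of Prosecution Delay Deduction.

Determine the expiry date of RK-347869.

October 26, 2033

Base term: filing date + 22 years → 11 July 2033.
Administrative Delay Adjustment: +348 days → 24 June 2034.
Prosecution Delay Deduction: −241 days → 26 October 2033.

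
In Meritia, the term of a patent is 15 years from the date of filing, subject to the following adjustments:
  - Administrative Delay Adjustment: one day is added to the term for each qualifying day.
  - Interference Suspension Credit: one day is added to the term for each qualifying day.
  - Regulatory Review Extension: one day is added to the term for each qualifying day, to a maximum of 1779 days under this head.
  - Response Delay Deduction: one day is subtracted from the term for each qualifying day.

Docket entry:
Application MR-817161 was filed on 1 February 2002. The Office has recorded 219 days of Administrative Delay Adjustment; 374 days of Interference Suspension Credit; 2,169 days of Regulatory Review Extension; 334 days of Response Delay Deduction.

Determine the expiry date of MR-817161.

2022-09-01

Base term: filing date + 15 years → 1 February 2017.
Administrative Delay Adjustment: +219 days → 8 September 2017.
Interference Suspension Credit: +374 days → 17 September 2018.
Regulatory Review Extension: 2169 days claimed exceeds the 1779-day cap, so +1779 days → 1 August 2023.
Response Delay Deduction: −334 days → 1 September 2022.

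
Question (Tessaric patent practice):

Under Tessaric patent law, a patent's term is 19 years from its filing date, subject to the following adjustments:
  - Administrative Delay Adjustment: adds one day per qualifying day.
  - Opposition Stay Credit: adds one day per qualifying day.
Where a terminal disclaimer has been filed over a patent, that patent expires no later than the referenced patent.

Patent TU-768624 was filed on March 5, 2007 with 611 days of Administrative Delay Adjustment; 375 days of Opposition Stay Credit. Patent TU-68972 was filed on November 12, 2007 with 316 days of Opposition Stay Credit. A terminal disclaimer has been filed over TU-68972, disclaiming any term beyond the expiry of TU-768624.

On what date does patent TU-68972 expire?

Natural term of TU-68972:
  Base: filing + 19 years → 12 November 2026.
  Opposition Stay Credit: +316 days → 24 September 2027.
Expiry of referenced patent TU-768624:
  Base: filing + 19 years → 5 March 2026.
  Administrative Delay Adjustment: +611 days → 6 November 2027.
  Opposition Stay Credit: +375 days → 15 November 2028.
Terminal disclaimer: TU-68972 expires on the earlier of 24 September 2027 and 15 November 2028.

September 24, 2027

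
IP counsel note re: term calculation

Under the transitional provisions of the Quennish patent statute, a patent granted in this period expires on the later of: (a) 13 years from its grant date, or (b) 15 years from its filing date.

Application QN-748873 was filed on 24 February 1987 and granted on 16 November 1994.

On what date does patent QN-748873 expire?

(a) grant + 13 years → 16 November 2007.
(b) filing + 15 years → 24 February 2002.
Later of the two: 16 November 2007.

November 16, 2007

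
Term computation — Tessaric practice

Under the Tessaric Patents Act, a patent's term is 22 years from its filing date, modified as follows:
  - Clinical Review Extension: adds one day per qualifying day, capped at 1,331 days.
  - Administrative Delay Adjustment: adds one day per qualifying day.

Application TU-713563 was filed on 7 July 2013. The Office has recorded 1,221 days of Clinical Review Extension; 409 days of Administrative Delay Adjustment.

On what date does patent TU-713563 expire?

2039-12-23

Base term: filing date + 22 years → 7 July 2035.
Clinical Review Extension: 1221 days (within the 1331-day cap) → +1221 days → 9 November 2038.
Administrative Delay Adjustment: +409 days → 23 December 2039.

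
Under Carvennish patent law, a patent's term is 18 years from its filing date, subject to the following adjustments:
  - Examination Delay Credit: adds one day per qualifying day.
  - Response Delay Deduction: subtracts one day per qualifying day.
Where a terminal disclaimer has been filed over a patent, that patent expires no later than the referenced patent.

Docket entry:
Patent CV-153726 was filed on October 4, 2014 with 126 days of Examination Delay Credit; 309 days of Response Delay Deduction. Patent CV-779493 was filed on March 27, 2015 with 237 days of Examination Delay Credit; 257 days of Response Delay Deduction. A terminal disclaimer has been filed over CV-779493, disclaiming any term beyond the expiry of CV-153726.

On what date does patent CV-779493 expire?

Natural term of CV-779493:
  Base: filing + 18 years → 27 March 2033.
  Examination Delay Credit: +237 days → 19 November 2033.
  Response Delay Deduction: −257 days → 7 March 2033.
Expiry of referenced patent CV-153726:
  Base: filing + 18 years → 4 October 2032.
  Examination Delay Credit: +126 days → 7 February 2033.
  Response Delay Deduction: −309 days → 4 April 2032.
Terminal disclaimer: CV-779493 expires on the earlier of 7 March 2033 and 4 April 2032.

2032-04-04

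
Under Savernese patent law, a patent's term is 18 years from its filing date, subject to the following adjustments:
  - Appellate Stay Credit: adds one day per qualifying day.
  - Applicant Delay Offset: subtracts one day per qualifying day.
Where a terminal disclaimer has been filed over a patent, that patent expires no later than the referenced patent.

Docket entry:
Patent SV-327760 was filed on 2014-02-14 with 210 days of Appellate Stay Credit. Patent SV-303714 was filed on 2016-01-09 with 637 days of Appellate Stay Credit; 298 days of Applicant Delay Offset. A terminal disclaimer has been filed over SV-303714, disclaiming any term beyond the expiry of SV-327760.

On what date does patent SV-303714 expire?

2032-09-11

Natural term of SV-303714:
  Base: filing + 18 years → 9 January 2034.
  Appellate Stay Credit: +637 days → 8 October 2035.
  Applicant Delay Offset: −298 days → 14 December 2034.
Expiry of referenced patent SV-327760:
  Base: filing + 18 years → 14 February 2032.
  Appellate Stay Credit: +210 days → 11 September 2032.
Terminal disclaimer: SV-303714 expires on the earlier of 14 December 2034 and 11 September 2032.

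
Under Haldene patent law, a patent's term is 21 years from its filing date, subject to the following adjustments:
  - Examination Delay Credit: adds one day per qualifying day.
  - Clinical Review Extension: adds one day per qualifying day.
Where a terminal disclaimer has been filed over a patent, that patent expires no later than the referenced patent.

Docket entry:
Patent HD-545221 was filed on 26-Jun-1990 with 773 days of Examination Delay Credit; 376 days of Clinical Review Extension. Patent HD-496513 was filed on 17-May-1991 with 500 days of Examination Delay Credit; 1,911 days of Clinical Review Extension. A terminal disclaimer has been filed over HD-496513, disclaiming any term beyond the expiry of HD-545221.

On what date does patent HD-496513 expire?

Natural term of HD-496513:
  Base: filing + 21 years → 17 May 2012.
  Examination Delay Credit: +500 days → 29 September 2013.
  Clinical Review Extension: +1911 days → 23 December 2018.
Expiry of referenced patent HD-545221:
  Base: filing + 21 years → 26 June 2011.
  Examination Delay Credit: +773 days → 7 August 2013.
  Clinical Review Extension: +376 days → 18 August 2014.
Terminal disclaimer: HD-496513 expires on the earlier of 23 December 2018 and 18 August 2014.

August 18, 2014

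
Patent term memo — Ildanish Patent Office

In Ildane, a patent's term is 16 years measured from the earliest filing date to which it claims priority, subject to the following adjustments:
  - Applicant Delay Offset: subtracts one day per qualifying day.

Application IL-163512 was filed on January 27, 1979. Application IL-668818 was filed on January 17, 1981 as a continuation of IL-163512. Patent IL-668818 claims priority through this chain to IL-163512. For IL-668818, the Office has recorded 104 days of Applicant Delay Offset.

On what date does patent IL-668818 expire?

October 15, 1994

Earliest priority filing: 27 January 1979.
Base term: 27 January 1979 + 16 years → 27 January 1995.
Applicant Delay Offset: −104 days → 15 October 1994.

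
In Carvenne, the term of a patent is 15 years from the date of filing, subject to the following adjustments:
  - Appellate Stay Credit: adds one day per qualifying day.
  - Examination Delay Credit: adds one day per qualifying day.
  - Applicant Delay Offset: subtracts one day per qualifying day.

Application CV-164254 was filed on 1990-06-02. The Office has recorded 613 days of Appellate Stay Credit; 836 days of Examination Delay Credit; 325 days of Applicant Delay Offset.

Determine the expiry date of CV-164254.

Base term: filing date + 15 years → 2 June 2005.
Appellate Stay Credit: +613 days → 5 February 2007.
Examination Delay Credit: +836 days → 21 May 2009.
Applicant Delay Offset: −325 days → 30 June 2008.

June 30, 2008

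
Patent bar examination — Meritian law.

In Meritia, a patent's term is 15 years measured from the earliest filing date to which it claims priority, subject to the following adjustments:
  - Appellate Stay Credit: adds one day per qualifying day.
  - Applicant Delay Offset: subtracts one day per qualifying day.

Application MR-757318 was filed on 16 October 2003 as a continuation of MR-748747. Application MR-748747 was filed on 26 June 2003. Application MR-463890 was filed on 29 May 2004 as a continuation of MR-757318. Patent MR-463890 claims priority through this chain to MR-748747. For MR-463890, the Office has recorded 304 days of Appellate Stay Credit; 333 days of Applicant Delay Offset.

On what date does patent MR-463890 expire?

Earliest priority filing: 26 June 2003.
Base term: 26 June 2003 + 15 years → 26 June 2018.
Appellate Stay Credit: +304 days → 26 April 2019.
Applicant Delay Offset: −333 days → 28 May 2018.

May 28, 2018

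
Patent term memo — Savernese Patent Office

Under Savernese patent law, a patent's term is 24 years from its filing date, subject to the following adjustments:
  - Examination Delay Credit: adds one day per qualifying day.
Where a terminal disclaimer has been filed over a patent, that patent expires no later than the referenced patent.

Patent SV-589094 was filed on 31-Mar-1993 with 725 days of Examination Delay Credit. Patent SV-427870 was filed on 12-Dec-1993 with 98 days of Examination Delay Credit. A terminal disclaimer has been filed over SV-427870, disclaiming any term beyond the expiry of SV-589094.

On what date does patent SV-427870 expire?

Natural term of SV-427870:
  Base: filing + 24 years → 12 December 2017.
  Examination Delay Credit: +98 days → 20 March 2018.
Expiry of referenced patent SV-589094:
  Base: filing + 24 years → 31 March 2017.
  Examination Delay Credit: +725 days → 26 March 2019.
Terminal disclaimer: SV-427870 expires on the earlier of 20 March 2018 and 26 March 2019.

March 20, 2018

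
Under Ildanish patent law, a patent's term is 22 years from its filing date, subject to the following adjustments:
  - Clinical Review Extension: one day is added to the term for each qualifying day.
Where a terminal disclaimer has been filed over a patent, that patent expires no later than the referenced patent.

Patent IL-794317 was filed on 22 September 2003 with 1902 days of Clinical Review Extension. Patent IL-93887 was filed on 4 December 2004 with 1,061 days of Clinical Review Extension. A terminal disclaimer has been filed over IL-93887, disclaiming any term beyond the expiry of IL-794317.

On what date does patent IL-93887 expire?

Natural term of IL-93887:
  Base: filing + 22 years → 4 December 2026.
  Clinical Review Extension: +1061 days → 30 October 2029.
Expiry of referenced patent IL-794317:
  Base: filing + 22 years → 22 September 2025.
  Clinical Review Extension: +1902 days → 7 December 2030.
Terminal disclaimer: IL-93887 expires on the earlier of 30 October 2029 and 7 December 2030.

October 30, 2029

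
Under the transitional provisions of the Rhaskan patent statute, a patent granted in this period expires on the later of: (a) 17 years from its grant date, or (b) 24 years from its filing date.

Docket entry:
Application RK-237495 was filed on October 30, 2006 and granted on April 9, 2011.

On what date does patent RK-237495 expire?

October 30, 2030

(a) grant + 17 years → 9 April 2028.
(b) filing + 24 years → 30 October 2030.
Later of the two: 30 October 2030.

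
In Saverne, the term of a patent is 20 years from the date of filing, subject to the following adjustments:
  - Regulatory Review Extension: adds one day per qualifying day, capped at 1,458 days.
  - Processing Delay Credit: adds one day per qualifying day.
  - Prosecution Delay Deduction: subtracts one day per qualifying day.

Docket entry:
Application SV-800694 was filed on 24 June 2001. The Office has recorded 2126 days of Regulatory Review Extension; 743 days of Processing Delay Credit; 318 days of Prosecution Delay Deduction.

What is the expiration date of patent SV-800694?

Base term: filing date + 20 years → 24 June 2021.
Regulatory Review Extension: 2126 days claimed exceeds the 1458-day cap, so +1458 days → 21 June 2025.
Processing Delay Credit: +743 days → 4 July 2027.
Prosecution Delay Deduction: −318 days → 20 August 2026.

August 20, 2026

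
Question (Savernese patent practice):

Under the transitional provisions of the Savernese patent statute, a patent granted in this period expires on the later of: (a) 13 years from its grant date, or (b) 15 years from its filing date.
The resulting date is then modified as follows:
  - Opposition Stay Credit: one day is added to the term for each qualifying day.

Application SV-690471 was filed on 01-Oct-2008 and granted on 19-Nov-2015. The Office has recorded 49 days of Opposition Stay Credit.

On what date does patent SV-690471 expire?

(a) grant + 13 years → 19 November 2028.
(b) filing + 15 years → 1 October 2023.
Later of the two: 19 November 2028.
Opposition Stay Credit: +49 days → 7 January 2029.

2029-01-07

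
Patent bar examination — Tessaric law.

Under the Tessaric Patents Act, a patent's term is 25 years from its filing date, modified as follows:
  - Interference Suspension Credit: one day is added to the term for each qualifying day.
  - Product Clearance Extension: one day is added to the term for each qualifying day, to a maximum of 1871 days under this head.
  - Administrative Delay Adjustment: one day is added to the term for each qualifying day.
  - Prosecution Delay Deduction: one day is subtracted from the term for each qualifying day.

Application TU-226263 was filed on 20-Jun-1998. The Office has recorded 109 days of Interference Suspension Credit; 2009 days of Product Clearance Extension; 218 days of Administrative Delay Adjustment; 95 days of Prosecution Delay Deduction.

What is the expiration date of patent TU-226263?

Base term: filing date + 25 years → 20 June 2023.
Interference Suspension Credit: +109 days → 7 October 2023.
Product Clearance Extension: 2009 days claimed exceeds the 1871-day cap, so +1871 days → 20 November 2028.
Administrative Delay Adjustment: +218 days → 26 June 2029.
Prosecution Delay Deduction: −95 days → 23 March 2029.

2029-03-23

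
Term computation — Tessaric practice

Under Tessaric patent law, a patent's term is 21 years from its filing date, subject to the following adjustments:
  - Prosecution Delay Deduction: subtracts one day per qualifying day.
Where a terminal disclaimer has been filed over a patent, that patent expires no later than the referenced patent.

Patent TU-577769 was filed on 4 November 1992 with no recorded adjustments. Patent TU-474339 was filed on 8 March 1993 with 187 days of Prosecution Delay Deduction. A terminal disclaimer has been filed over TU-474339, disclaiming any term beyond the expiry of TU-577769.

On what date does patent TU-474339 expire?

Natural term of TU-474339:
  Base: filing + 21 years → 8 March 2014.
  Prosecution Delay Deduction: −187 days → 2 September 2013.
Expiry of referenced patent TU-577769:
  Base: filing + 21 years → 4 November 2013.
Terminal disclaimer: TU-474339 expires on the earlier of 2 September 2013 and 4 November 2013.

2013-09-02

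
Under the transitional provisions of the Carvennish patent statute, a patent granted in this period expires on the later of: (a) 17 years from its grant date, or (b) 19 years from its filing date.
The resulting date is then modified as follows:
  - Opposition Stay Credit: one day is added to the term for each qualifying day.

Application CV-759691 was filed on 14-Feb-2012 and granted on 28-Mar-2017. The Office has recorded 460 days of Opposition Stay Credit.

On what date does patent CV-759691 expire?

July 1, 2035

(a) grant + 17 years → 28 March 2034.
(b) filing + 19 years → 14 February 2031.
Later of the two: 28 March 2034.
Opposition Stay Credit: +460 days → 1 July 2035.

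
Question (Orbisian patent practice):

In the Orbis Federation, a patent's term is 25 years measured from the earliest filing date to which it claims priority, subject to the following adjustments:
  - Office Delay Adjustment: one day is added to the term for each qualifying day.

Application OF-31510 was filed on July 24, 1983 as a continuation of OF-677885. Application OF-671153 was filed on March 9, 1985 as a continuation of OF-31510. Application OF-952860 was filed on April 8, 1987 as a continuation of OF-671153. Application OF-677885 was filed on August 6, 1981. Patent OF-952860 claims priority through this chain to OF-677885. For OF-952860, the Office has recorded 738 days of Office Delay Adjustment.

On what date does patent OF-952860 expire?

Earliest priority filing: 6 August 1981.
Base term: 6 August 1981 + 25 years → 6 August 2006.
Office Delay Adjustment: +738 days → 13 August 2008.

2008-08-13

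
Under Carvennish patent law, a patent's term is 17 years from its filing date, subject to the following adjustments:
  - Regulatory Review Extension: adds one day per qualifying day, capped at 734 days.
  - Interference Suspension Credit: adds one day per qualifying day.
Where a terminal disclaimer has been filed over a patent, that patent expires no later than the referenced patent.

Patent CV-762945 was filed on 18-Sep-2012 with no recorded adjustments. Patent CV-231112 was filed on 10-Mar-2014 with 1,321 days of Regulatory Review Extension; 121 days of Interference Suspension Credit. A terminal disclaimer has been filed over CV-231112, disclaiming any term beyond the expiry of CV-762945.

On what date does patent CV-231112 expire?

Natural term of CV-231112:
  Base: filing + 17 years → 10 March 2031.
  Regulatory Review Extension: 1321 days claimed exceeds the 734-day cap, so +734 days → 13 March 2033.
  Interference Suspension Credit: +121 days → 12 July 2033.
Expiry of referenced patent CV-762945:
  Base: filing + 17 years → 18 September 2029.
Terminal disclaimer: CV-231112 expires on the earlier of 12 July 2033 and 18 September 2029.

2029-09-18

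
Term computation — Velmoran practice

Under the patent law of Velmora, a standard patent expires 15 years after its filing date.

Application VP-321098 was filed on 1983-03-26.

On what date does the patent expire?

Filing date + 15 years → 26 March 1998.

March 26, 1998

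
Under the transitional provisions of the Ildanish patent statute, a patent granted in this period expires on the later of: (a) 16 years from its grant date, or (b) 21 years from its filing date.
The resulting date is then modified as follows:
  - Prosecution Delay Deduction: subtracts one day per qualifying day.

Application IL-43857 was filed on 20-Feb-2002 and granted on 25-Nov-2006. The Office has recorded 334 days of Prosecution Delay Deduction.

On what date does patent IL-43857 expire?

(a) grant + 16 years → 25 November 2022.
(b) filing + 21 years → 20 February 2023.
Later of the two: 20 February 2023.
Prosecution Delay Deduction: −334 days → 23 March 2022.

2022-03-23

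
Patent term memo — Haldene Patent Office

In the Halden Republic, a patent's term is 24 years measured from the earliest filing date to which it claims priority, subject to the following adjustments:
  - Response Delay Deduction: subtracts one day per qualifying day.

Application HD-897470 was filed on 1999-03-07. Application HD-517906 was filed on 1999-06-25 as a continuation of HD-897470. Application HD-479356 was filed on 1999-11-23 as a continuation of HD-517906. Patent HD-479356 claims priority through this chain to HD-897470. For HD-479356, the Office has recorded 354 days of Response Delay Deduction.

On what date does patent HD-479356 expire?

2022-03-18

Earliest priority filing: 7 March 1999.
Base term: 7 March 1999 + 24 years → 7 March 2023.
Response Delay Deduction: −354 days → 18 March 2022.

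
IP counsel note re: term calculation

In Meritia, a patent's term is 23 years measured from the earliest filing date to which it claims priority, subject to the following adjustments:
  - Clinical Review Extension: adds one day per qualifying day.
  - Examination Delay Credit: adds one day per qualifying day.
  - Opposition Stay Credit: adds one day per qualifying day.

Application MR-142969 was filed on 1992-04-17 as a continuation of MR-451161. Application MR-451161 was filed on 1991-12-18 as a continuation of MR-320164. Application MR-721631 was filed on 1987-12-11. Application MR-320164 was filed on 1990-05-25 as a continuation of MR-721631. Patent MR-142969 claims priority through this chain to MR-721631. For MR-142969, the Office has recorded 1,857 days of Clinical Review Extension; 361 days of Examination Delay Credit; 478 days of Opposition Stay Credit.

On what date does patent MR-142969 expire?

2018-04-29

Earliest priority filing: 11 December 1987.
Base term: 11 December 1987 + 23 years → 11 December 2010.
Clinical Review Extension: +1857 days → 11 January 2016.
Examination Delay Credit: +361 days → 6 January 2017.
Opposition Stay Credit: +478 days → 29 April 2018.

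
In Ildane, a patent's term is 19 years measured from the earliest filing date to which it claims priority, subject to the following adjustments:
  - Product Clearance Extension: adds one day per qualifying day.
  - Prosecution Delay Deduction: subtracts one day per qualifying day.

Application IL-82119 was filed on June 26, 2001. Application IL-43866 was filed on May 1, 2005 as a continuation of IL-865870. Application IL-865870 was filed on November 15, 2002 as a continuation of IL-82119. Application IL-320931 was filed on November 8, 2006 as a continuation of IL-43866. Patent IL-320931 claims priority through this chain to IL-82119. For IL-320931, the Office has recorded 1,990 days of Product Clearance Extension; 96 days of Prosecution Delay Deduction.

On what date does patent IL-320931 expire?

2025-09-02

Earliest priority filing: 26 June 2001.
Base term: 26 June 2001 + 19 years → 26 June 2020.
Product Clearance Extension: +1990 days → 7 December 2025.
Prosecution Delay Deduction: −96 days → 2 September 2025.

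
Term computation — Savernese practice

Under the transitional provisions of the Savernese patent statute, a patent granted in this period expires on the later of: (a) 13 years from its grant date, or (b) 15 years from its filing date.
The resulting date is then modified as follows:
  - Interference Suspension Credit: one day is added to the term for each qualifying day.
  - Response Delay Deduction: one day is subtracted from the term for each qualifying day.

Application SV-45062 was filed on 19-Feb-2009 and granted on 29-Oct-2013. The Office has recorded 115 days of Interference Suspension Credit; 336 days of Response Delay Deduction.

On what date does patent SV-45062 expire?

March 22, 2026

(a) grant + 13 years → 29 October 2026.
(b) filing + 15 years → 19 February 2024.
Later of the two: 29 October 2026.
Interference Suspension Credit: +115 days → 21 February 2027.
Response Delay Deduction: −336 days → 22 March 2026.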